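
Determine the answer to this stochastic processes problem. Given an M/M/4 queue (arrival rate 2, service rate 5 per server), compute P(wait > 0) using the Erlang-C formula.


a = lambda/mu = 0.4000
rho = a/c = 0.1000
Erlang-C formula applied:
C(c,a) = 7.9444e-04

7.9444e-04


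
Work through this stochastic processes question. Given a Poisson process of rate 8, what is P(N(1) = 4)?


P(N(t)=k) = (lambda*t)^k * exp(-lambda*t) / k!
lambda*t = 8
= 8^4 * exp(-8) / 4!
= 4096 * 3.3546e-04 / 24
= 0.0573

0.0573


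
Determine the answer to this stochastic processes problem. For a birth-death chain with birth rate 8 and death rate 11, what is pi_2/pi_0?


For birth-death process, pi_n/pi_0 = (lambda/mu)^n
= (8/11)^2
= 0.5289

0.5289


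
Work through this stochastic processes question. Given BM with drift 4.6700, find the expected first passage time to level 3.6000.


Expected first passage time = a/mu
= 3.6000/4.6700
= 0.7709

0.7709


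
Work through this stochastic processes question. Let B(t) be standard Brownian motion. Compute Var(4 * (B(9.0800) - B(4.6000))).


Var(alpha*(B(t)-B(s))) = alpha^2 * (t-s)
= 4^2 * (9.0800 - 4.6000)
= 16 * 4.4800
= 71.6800

71.6800


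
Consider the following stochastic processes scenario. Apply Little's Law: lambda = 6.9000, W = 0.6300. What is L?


Little's Law: L = lambda * W
= 6.9000 * 0.6300
= 4.3470

4.3470


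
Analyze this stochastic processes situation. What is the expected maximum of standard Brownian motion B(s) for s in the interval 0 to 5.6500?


E(max B(s)) = sqrt(2t/pi)
= sqrt(2*5.6500/pi)
= sqrt(3.5969)
= 1.8965

1.8965


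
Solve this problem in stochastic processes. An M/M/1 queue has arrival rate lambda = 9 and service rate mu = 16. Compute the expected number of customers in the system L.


rho = 9/16 = 0.5625
L = rho/(1-rho)
= 0.5625/0.4375
= 1.2857

1.2857


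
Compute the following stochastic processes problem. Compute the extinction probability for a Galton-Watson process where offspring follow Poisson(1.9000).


Since mu = 1.9000 > 1, extinction prob q < 1.
Solve s = exp(mu*(s-1)) iteratively.
q = 0.2328

0.2328


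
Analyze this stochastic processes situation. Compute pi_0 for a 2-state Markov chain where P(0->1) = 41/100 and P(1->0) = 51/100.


Stationary distribution: pi_0 = p10/(p01+p10), pi_1 = p01/(p01+p10)
p01 = 0.4100, p10 = 0.5100
pi_0 = 0.5543

0.5543


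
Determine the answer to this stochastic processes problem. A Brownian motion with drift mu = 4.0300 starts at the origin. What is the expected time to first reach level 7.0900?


Expected first passage time = a/mu
= 7.0900/4.0300
= 1.7593

1.7593


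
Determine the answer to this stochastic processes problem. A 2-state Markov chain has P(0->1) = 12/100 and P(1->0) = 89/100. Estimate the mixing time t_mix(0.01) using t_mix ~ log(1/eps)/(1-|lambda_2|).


lambda_2 = |1 - p01 - p10| = |1 - 0.1200 - 0.8900| = 0.0100
t_mix ~ log(1/eps)/(1 - |lambda_2|)
= log(100)/(1 - 0.0100) = 4.6052/0.9900
= 4.6517

4.6517


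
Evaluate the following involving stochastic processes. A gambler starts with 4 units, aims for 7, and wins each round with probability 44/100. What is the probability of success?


Gambler's ruin formula:
r = q/p = 0.5600/0.4400 = 1.2727
P(win) = (1 - r^i)/(1 - r^N)
= (1 - 1.2727^4)/(1 - 1.2727^7)
= 0.3683

0.3683


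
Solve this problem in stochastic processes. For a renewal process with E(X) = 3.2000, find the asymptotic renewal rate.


Long-run renewal rate = 1/E(X)
= 1/3.2000
= 0.3125

0.3125


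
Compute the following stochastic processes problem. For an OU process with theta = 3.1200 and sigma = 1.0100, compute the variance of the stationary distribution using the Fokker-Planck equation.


Stationary variance = sigma^2 / (2*theta)
= 1.0100^2 / (2*3.1200)
= 1.0201 / 6.2400
= 0.1635

0.1635


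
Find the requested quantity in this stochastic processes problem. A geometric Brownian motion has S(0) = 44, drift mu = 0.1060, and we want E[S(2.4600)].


E[S(t)] = S(0) * exp(mu * t)
= 44 * exp(0.1060 * 2.4600)
= 44 * 1.2979
= 57.1083

57.1083


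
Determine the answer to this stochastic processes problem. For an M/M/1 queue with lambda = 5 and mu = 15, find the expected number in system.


rho = 5/15 = 0.3333
L = rho/(1-rho)
= 0.3333/0.6667
= 0.5000

0.5000


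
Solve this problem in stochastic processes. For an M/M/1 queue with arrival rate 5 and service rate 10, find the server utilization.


rho = lambda/mu
= 5/10
= 0.5000

0.5000


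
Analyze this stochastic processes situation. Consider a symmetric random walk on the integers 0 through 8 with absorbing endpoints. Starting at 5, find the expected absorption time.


For symmetric RW on 0,...,N with absorbing barriers, E(i) = i*(N-i)
E(5) = 5 * 3 = 15

15


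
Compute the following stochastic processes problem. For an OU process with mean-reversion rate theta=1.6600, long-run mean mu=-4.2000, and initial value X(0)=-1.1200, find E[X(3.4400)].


E[X(t)] = mu + (X(0) - mu)*exp(-theta*t)
= -4.2000 + (-1.1200 - -4.2000)*exp(-1.6600*3.4400)
= -4.2000 + 3.0800 * 0.0033
= -4.1898

-4.1898


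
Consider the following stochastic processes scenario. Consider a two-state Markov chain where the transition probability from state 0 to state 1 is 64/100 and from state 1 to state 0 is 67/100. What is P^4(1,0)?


Computing P^4 by matrix multiplication.
P = [[0.3600, 0.6400], [0.6700, 0.3300]]
After raising P to the power 4:
P^4(1,0) = 0.5067

0.5067


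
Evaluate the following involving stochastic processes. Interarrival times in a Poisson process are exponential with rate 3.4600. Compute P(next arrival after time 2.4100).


P(X > t) = exp(-lambda * t)
= exp(-3.4600 * 2.4100)
= exp(-8.3386) = 2.3911e-04

2.3911e-04


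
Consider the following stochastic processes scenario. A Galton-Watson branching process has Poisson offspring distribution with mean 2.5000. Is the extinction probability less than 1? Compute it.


Since mu = 2.5000 > 1, extinction prob q < 1.
Solve s = exp(mu*(s-1)) iteratively.
q = 0.1074

0.1074


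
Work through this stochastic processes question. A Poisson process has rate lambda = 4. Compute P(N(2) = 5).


P(N(t)=k) = (lambda*t)^k * exp(-lambda*t) / k!
lambda*t = 8
= 8^5 * exp(-8) / 5!
= 32768 * 3.3546e-04 / 120
= 0.0916

0.0916


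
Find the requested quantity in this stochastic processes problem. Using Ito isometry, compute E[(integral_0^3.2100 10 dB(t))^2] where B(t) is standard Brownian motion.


By Ito isometry: E[(int f dB)^2] = int f^2 dt
= 10^2 * 3.2100
= 100 * 3.2100 = 321.0000

321.0000


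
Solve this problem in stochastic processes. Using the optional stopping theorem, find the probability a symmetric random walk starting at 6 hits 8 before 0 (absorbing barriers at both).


By optional stopping theorem: E(M at tau) = M(0) = 6
P(hit 8)*8 + P(hit 0)*0 = 6
P(hit 8) = (6 - 0)/(8 - 0) = 3/4 = 0.7500

0.7500


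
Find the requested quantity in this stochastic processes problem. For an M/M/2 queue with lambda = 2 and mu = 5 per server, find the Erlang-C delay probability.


a = lambda/mu = 0.4000
rho = a/c = 0.2000
Erlang-C formula applied:
C(c,a) = 0.0667

0.0667


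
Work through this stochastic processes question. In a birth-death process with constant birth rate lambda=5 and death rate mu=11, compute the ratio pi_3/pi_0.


For birth-death process, pi_n/pi_0 = (lambda/mu)^n
= (5/11)^3
= 0.0939

0.0939


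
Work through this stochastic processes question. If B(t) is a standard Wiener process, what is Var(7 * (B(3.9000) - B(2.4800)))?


Var(alpha*(B(t)-B(s))) = alpha^2 * (t-s)
= 7^2 * (3.9000 - 2.4800)
= 49 * 1.4200
= 69.5800

69.5800


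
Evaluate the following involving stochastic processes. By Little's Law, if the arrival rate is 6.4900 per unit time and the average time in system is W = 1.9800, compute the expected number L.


Little's Law: L = lambda * W
= 6.4900 * 1.9800
= 12.8502

12.8502


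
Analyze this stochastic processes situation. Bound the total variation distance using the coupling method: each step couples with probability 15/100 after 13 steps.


TV distance bound <= (1-delta)^n
= (1 - 0.1500)^13
= 0.8500^13
= 0.1209

0.1209


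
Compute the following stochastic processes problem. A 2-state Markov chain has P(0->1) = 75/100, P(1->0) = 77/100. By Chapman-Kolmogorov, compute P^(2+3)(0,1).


P^5 = P^2 * P^3
Computing via matrix multiplication of the transition matrix.
Entry (0,1) of P^5 = 0.5122

0.5122


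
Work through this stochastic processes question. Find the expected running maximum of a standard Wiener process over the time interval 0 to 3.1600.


E(max B(s)) = sqrt(2t/pi)
= sqrt(2*3.1600/pi)
= sqrt(2.0117)
= 1.4184

1.4184


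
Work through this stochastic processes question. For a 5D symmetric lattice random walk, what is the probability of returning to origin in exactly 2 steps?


P(return in 2 steps) = P(reverse first step) = 1/(2d)
= 1/10
= 0.1000

0.1000


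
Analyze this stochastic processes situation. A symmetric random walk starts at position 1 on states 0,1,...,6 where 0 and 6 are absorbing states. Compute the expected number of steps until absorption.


For symmetric RW on 0,...,N with absorbing barriers, E(i) = i*(N-i)
E(1) = 1 * 5 = 5

5


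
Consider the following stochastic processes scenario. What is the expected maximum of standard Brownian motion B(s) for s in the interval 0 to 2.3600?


E(max B(s)) = sqrt(2t/pi)
= sqrt(2*2.3600/pi)
= sqrt(1.5024)
= 1.2257

1.2257


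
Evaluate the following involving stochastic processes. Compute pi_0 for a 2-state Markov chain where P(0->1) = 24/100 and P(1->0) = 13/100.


Stationary distribution: pi_0 = p10/(p01+p10), pi_1 = p01/(p01+p10)
p01 = 0.2400, p10 = 0.1300
pi_0 = 0.3514

0.3514


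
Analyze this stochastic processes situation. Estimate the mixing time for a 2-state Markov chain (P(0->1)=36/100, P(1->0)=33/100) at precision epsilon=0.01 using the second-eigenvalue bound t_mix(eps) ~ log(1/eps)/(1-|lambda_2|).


lambda_2 = |1 - p01 - p10| = |1 - 0.3600 - 0.3300| = 0.3100
t_mix ~ log(1/eps)/(1 - |lambda_2|)
= log(100)/(1 - 0.3100) = 4.6052/0.6900
= 6.6742

6.6742


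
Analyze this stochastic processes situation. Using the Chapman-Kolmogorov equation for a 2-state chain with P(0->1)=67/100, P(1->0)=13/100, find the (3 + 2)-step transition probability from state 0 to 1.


P^5 = P^3 * P^2
Computing via matrix multiplication of the transition matrix.
Entry (0,1) of P^5 = 0.8372

0.8372


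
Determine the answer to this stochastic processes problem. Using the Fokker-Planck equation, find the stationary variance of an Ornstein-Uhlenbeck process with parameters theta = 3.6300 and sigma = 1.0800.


Stationary variance = sigma^2 / (2*theta)
= 1.0800^2 / (2*3.6300)
= 1.1664 / 7.2600
= 0.1607

0.1607


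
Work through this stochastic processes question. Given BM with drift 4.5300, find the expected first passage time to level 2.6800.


Expected first passage time = a/mu
= 2.6800/4.5300
= 0.5916

0.5916


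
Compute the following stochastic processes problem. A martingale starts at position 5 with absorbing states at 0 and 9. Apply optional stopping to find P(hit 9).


By optional stopping theorem: E(M at tau) = M(0) = 5
P(hit 9)*9 + P(hit 0)*0 = 5
P(hit 9) = (5 - 0)/(9 - 0) = 5/9 = 0.5556

0.5556


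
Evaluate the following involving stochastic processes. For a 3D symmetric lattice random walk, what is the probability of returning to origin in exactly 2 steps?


P(return in 2 steps) = P(reverse first step) = 1/(2d)
= 1/6
= 0.1667

0.1667


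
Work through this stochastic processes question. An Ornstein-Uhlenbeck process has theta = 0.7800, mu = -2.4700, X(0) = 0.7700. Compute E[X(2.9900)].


E[X(t)] = mu + (X(0) - mu)*exp(-theta*t)
= -2.4700 + (0.7700 - -2.4700)*exp(-0.7800*2.9900)
= -2.4700 + 3.2400 * 0.0971
= -2.1555

-2.1555


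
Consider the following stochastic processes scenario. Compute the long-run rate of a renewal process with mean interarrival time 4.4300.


Long-run renewal rate = 1/E(X)
= 1/4.4300
= 0.2257

0.2257


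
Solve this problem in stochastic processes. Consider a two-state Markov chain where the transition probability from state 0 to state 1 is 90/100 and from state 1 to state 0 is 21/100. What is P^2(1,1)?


Computing P^2 by matrix multiplication.
P = [[0.1000, 0.9000], [0.2100, 0.7900]]
After raising P to the power 2:
P^2(1,1) = 0.8131

0.8131


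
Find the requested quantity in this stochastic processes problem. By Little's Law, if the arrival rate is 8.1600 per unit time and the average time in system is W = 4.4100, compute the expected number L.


Little's Law: L = lambda * W
= 8.1600 * 4.4100
= 35.9856

35.9856


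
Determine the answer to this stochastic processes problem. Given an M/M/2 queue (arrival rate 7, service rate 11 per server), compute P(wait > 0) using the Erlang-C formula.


a = lambda/mu = 0.6364
rho = a/c = 0.3182
Erlang-C formula applied:
C(c,a) = 0.1536

0.1536


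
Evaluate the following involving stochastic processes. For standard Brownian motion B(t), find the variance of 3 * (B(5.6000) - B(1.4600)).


Var(alpha*(B(t)-B(s))) = alpha^2 * (t-s)
= 3^2 * (5.6000 - 1.4600)
= 9 * 4.1400
= 37.2600

37.2600


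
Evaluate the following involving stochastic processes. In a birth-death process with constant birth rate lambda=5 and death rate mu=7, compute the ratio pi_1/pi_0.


For birth-death process, pi_n/pi_0 = (lambda/mu)^n
= (5/7)^1
= 0.7143

0.7143


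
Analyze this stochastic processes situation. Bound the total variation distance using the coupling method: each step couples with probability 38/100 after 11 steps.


TV distance bound <= (1-delta)^n
= (1 - 0.3800)^11
= 0.6200^11
= 0.0052

0.0052


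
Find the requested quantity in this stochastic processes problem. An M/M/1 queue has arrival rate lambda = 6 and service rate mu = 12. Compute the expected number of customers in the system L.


rho = 6/12 = 0.5000
L = rho/(1-rho)
= 0.5000/0.5000
= 1.0000

1.0000


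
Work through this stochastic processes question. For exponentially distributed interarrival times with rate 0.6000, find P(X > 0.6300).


P(X > t) = exp(-lambda * t)
= exp(-0.6000 * 0.6300)
= exp(-0.3780) = 0.6852

0.6852


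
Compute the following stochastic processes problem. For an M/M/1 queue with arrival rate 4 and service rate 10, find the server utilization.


rho = lambda/mu
= 4/10
= 0.4000

0.4000


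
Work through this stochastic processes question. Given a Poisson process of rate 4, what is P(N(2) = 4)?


P(N(t)=k) = (lambda*t)^k * exp(-lambda*t) / k!
lambda*t = 8
= 8^4 * exp(-8) / 4!
= 4096 * 3.3546e-04 / 24
= 0.0573

0.0573


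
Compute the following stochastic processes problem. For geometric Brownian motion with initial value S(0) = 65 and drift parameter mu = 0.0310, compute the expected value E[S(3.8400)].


E[S(t)] = S(0) * exp(mu * t)
= 65 * exp(0.0310 * 3.8400)
= 65 * 1.1264
= 73.2170

73.2170


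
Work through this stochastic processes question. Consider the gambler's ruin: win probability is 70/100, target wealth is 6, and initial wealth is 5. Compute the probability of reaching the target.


Gambler's ruin formula:
r = q/p = 0.3000/0.7000 = 0.4286
P(win) = (1 - r^i)/(1 - r^N)
= (1 - 0.4286^5)/(1 - 0.4286^6)
= 0.9917

0.9917


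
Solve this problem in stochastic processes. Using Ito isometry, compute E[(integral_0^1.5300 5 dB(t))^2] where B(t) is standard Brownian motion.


By Ito isometry: E[(int f dB)^2] = int f^2 dt
= 5^2 * 1.5300
= 25 * 1.5300 = 38.2500

38.2500


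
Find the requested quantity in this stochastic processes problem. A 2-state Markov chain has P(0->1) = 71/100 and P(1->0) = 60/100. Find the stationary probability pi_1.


Stationary distribution: pi_0 = p10/(p01+p10), pi_1 = p01/(p01+p10)
p01 = 0.7100, p10 = 0.6000
pi_1 = 0.5420

0.5420


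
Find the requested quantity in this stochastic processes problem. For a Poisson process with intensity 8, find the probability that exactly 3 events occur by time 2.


P(N(t)=k) = (lambda*t)^k * exp(-lambda*t) / k!
lambda*t = 16
= 16^3 * exp(-16) / 3!
= 4096 * 1.1254e-07 / 6
= 7.6824e-05

7.6824e-05


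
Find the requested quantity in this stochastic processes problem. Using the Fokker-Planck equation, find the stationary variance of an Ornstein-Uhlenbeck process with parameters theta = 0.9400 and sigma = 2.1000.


Stationary variance = sigma^2 / (2*theta)
= 2.1000^2 / (2*0.9400)
= 4.4100 / 1.8800
= 2.3457

2.3457


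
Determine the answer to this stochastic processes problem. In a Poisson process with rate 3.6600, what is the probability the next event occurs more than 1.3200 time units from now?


P(X > t) = exp(-lambda * t)
= exp(-3.6600 * 1.3200)
= exp(-4.8312) = 0.0080

0.0080


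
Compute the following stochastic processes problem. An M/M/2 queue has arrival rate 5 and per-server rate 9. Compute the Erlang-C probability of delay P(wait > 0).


a = lambda/mu = 0.5556
rho = a/c = 0.2778
Erlang-C formula applied:
C(c,a) = 0.1208

0.1208


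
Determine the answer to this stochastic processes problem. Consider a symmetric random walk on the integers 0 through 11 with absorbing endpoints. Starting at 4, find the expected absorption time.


For symmetric RW on 0,...,N with absorbing barriers, E(i) = i*(N-i)
E(4) = 4 * 7 = 28

28


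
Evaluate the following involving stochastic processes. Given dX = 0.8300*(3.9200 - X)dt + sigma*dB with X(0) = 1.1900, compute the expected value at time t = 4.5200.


E[X(t)] = mu + (X(0) - mu)*exp(-theta*t)
= 3.9200 + (1.1900 - 3.9200)*exp(-0.8300*4.5200)
= 3.9200 + -2.7300 * 0.0235
= 3.8559

3.8559


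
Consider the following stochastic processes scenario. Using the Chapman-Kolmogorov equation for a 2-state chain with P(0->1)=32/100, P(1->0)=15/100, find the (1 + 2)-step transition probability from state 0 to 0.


P^3 = P^1 * P^2
Computing via matrix multiplication of the transition matrix.
Entry (0,0) of P^3 = 0.4205

0.4205


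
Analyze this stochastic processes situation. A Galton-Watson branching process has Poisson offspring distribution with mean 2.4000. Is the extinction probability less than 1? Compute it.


Since mu = 2.4000 > 1, extinction prob q < 1.
Solve s = exp(mu*(s-1)) iteratively.
q = 0.1214

0.1214


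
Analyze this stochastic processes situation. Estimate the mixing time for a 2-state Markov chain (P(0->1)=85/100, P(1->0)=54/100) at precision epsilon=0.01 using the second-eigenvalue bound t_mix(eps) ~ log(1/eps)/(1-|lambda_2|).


lambda_2 = |1 - p01 - p10| = |1 - 0.8500 - 0.5400| = 0.3900
t_mix ~ log(1/eps)/(1 - |lambda_2|)
= log(100)/(1 - 0.3900) = 4.6052/0.6100
= 7.5495

7.5495


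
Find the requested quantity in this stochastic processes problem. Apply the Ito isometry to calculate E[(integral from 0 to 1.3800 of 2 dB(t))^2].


By Ito isometry: E[(int f dB)^2] = int f^2 dt
= 2^2 * 1.3800
= 4 * 1.3800 = 5.5200

5.5200


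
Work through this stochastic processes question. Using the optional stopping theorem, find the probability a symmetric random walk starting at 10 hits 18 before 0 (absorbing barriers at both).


By optional stopping theorem: E(M at tau) = M(0) = 10
P(hit 18)*18 + P(hit 0)*0 = 10
P(hit 18) = (10 - 0)/(18 - 0) = 5/9 = 0.5556

0.5556


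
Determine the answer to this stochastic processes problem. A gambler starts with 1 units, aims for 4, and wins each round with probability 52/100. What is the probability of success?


Gambler's ruin formula:
r = q/p = 0.4800/0.5200 = 0.9231
P(win) = (1 - r^i)/(1 - r^N)
= (1 - 0.9231^1)/(1 - 0.9231^4)
= 0.2808

0.2808


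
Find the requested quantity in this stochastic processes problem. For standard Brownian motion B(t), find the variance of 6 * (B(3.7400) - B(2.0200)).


Var(alpha*(B(t)-B(s))) = alpha^2 * (t-s)
= 6^2 * (3.7400 - 2.0200)
= 36 * 1.7200
= 61.9200

61.9200


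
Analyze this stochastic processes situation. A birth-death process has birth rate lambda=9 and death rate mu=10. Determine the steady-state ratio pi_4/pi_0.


For birth-death process, pi_n/pi_0 = (lambda/mu)^n
= (9/10)^4
= 0.6561

0.6561


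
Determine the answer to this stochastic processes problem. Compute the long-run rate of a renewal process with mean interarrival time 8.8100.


Long-run renewal rate = 1/E(X)
= 1/8.8100
= 0.1135

0.1135


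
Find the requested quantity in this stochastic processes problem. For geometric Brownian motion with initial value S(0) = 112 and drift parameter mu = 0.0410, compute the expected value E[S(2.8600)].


E[S(t)] = S(0) * exp(mu * t)
= 112 * exp(0.0410 * 2.8600)
= 112 * 1.1244
= 125.9341

125.9341


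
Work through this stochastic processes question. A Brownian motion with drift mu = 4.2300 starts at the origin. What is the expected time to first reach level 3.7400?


Expected first passage time = a/mu
= 3.7400/4.2300
= 0.8842

0.8842


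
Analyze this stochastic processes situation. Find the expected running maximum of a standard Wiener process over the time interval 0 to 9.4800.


E(max B(s)) = sqrt(2t/pi)
= sqrt(2*9.4800/pi)
= sqrt(6.0352)
= 2.4567

2.4567


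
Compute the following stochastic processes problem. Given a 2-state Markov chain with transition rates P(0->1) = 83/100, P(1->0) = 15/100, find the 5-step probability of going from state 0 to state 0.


Computing P^5 by matrix multiplication.
P = [[0.1700, 0.8300], [0.1500, 0.8500]]
After raising P to the power 5:
P^5(0,0) = 0.1531

0.1531


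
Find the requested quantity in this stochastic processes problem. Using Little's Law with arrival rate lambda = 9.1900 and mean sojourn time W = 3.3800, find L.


Little's Law: L = lambda * W
= 9.1900 * 3.3800
= 31.0622

31.0622


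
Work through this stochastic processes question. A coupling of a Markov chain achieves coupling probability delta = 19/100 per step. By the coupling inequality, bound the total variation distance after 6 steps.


TV distance bound <= (1-delta)^n
= (1 - 0.1900)^6
= 0.8100^6
= 0.2824

0.2824


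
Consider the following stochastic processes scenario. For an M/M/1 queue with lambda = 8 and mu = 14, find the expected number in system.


rho = 8/14 = 0.5714
L = rho/(1-rho)
= 0.5714/0.4286
= 1.3333

1.3333


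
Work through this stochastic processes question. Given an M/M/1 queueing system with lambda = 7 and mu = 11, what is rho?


rho = lambda/mu
= 7/11
= 0.6364

0.6364


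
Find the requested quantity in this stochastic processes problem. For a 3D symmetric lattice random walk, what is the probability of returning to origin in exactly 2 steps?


P(return in 2 steps) = P(reverse first step) = 1/(2d)
= 1/6
= 0.1667

0.1667


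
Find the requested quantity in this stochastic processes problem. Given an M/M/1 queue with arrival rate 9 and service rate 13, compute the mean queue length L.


rho = 9/13 = 0.6923
L = rho/(1-rho)
= 0.6923/0.3077
= 2.2500

2.2500


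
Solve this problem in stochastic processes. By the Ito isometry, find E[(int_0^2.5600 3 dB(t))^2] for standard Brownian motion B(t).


By Ito isometry: E[(int f dB)^2] = int f^2 dt
= 3^2 * 2.5600
= 9 * 2.5600 = 23.0400

23.0400


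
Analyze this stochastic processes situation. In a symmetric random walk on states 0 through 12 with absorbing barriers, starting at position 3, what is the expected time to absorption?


For symmetric RW on 0,...,N with absorbing barriers, E(i) = i*(N-i)
E(3) = 3 * 9 = 27

27


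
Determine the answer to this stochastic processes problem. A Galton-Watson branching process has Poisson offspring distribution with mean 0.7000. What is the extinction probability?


Since mu = 0.7000 <= 1, extinction probability = 1.

1.0000


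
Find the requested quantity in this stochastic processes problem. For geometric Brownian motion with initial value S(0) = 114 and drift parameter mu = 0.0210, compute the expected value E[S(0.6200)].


E[S(t)] = S(0) * exp(mu * t)
= 114 * exp(0.0210 * 0.6200)
= 114 * 1.0131
= 115.4940

115.4940


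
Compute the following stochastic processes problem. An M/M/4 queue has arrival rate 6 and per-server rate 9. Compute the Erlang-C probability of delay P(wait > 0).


a = lambda/mu = 0.6667
rho = a/c = 0.1667
Erlang-C formula applied:
C(c,a) = 0.0051

0.0051


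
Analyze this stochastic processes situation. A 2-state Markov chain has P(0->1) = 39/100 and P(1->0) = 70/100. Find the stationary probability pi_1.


Stationary distribution: pi_0 = p10/(p01+p10), pi_1 = p01/(p01+p10)
p01 = 0.3900, p10 = 0.7000
pi_1 = 0.3578

0.3578


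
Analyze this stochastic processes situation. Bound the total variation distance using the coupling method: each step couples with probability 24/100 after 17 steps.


TV distance bound <= (1-delta)^n
= (1 - 0.2400)^17
= 0.7600^17
= 0.0094

0.0094


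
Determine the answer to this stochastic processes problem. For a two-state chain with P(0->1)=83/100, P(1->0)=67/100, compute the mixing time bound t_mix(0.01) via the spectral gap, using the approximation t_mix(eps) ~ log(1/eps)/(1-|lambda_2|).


lambda_2 = |1 - p01 - p10| = |1 - 0.8300 - 0.6700| = 0.5000
t_mix ~ log(1/eps)/(1 - |lambda_2|)
= log(100)/(1 - 0.5000) = 4.6052/0.5000
= 9.2103

9.2103


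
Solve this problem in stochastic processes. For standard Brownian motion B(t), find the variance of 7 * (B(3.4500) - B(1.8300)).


Var(alpha*(B(t)-B(s))) = alpha^2 * (t-s)
= 7^2 * (3.4500 - 1.8300)
= 49 * 1.6200
= 79.3800

79.3800


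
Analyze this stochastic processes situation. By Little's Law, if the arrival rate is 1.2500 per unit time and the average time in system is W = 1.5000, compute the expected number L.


Little's Law: L = lambda * W
= 1.2500 * 1.5000
= 1.8750

1.8750


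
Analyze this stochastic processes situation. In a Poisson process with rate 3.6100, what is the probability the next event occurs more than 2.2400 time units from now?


P(X > t) = exp(-lambda * t)
= exp(-3.6100 * 2.2400)
= exp(-8.0864) = 3.0770e-04

3.0770e-04


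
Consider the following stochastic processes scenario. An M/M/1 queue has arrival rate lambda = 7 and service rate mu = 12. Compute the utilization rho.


rho = lambda/mu
= 7/12
= 0.5833

0.5833


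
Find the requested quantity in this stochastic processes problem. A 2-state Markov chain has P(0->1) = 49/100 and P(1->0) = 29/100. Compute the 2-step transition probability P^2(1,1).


Computing P^2 by matrix multiplication.
P = [[0.5100, 0.4900], [0.2900, 0.7100]]
After raising P to the power 2:
P^2(1,1) = 0.6462

0.6462


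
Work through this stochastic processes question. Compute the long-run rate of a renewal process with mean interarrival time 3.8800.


Long-run renewal rate = 1/E(X)
= 1/3.8800
= 0.2577

0.2577


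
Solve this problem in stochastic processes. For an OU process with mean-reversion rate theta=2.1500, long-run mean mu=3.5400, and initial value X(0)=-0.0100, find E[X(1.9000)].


E[X(t)] = mu + (X(0) - mu)*exp(-theta*t)
= 3.5400 + (-0.0100 - 3.5400)*exp(-2.1500*1.9000)
= 3.5400 + -3.5500 * 0.0168
= 3.4803

3.4803


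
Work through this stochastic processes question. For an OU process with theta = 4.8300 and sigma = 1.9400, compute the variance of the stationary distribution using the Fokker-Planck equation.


Stationary variance = sigma^2 / (2*theta)
= 1.9400^2 / (2*4.8300)
= 3.7636 / 9.6600
= 0.3896

0.3896


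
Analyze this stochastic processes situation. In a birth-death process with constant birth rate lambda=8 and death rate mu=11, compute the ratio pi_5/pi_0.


For birth-death process, pi_n/pi_0 = (lambda/mu)^n
= (8/11)^5
= 0.2035

0.2035


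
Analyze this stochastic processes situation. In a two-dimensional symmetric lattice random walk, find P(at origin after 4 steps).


P = C(4,2)^2 / 4^4
= 6^2 / 256
= 36 / 256
= 0.1406

0.1406


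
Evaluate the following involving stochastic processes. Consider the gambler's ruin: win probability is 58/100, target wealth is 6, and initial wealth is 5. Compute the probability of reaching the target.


Gambler's ruin formula:
r = q/p = 0.4200/0.5800 = 0.7241
P(win) = (1 - r^i)/(1 - r^N)
= (1 - 0.7241^5)/(1 - 0.7241^6)
= 0.9358

0.9358


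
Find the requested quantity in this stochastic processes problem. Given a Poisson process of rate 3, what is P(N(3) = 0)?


P(N(t)=k) = (lambda*t)^k * exp(-lambda*t) / k!
lambda*t = 9
= 9^0 * exp(-9) / 0!
= 1 * 1.2341e-04 / 1
= 1.2341e-04

1.2341e-04


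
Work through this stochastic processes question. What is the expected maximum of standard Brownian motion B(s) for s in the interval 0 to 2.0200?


E(max B(s)) = sqrt(2t/pi)
= sqrt(2*2.0200/pi)
= sqrt(1.2860)
= 1.1340

1.1340


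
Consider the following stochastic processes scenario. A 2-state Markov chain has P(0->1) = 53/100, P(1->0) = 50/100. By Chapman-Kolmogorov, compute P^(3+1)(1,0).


P^4 = P^3 * P^1
Computing via matrix multiplication of the transition matrix.
Entry (1,0) of P^4 = 0.4854

0.4854


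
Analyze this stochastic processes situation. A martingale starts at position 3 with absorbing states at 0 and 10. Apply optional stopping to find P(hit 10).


By optional stopping theorem: E(M at tau) = M(0) = 3
P(hit 10)*10 + P(hit 0)*0 = 3
P(hit 10) = (3 - 0)/(10 - 0) = 3/10 = 0.3000

0.3000


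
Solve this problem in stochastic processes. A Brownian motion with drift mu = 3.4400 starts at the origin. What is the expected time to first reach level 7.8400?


Expected first passage time = a/mu
= 7.8400/3.4400
= 2.2791

2.2791


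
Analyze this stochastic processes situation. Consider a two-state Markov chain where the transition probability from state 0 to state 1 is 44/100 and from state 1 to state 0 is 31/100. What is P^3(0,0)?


Computing P^3 by matrix multiplication.
P = [[0.5600, 0.4400], [0.3100, 0.6900]]
After raising P to the power 3:
P^3(0,0) = 0.4225

0.4225


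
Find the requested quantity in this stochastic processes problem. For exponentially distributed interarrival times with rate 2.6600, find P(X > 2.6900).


P(X > t) = exp(-lambda * t)
= exp(-2.6600 * 2.6900)
= exp(-7.1554) = 7.8064e-04

7.8064e-04


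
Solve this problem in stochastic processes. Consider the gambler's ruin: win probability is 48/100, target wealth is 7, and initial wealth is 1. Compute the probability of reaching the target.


Gambler's ruin formula:
r = q/p = 0.5200/0.4800 = 1.0833
P(win) = (1 - r^i)/(1 - r^N)
= (1 - 1.0833^1)/(1 - 1.0833^7)
= 0.1109

0.1109


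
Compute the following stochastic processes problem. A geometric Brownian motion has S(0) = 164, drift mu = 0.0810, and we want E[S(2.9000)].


E[S(t)] = S(0) * exp(mu * t)
= 164 * exp(0.0810 * 2.9000)
= 164 * 1.2648
= 207.4243

207.4243


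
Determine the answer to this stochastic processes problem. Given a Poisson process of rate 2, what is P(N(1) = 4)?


P(N(t)=k) = (lambda*t)^k * exp(-lambda*t) / k!
lambda*t = 2
= 2^4 * exp(-2) / 4!
= 16 * 0.1353 / 24
= 0.0902

0.0902


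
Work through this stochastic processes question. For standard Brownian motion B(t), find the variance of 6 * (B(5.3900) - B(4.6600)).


Var(alpha*(B(t)-B(s))) = alpha^2 * (t-s)
= 6^2 * (5.3900 - 4.6600)
= 36 * 0.7300
= 26.2800

26.2800


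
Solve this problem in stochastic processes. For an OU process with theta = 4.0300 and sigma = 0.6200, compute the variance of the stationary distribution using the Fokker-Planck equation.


Stationary variance = sigma^2 / (2*theta)
= 0.6200^2 / (2*4.0300)
= 0.3844 / 8.0600
= 0.0477

0.0477


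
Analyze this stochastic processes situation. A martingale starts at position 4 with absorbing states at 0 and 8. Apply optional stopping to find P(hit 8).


By optional stopping theorem: E(M at tau) = M(0) = 4
P(hit 8)*8 + P(hit 0)*0 = 4
P(hit 8) = (4 - 0)/(8 - 0) = 1/2 = 0.5000

0.5000


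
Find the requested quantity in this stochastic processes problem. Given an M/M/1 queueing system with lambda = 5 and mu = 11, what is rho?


rho = lambda/mu
= 5/11
= 0.4545

0.4545


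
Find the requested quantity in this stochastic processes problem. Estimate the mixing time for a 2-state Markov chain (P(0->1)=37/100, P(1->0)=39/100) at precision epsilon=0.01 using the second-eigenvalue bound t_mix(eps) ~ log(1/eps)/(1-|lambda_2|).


lambda_2 = |1 - p01 - p10| = |1 - 0.3700 - 0.3900| = 0.2400
t_mix ~ log(1/eps)/(1 - |lambda_2|)
= log(100)/(1 - 0.2400) = 4.6052/0.7600
= 6.0594

6.0594


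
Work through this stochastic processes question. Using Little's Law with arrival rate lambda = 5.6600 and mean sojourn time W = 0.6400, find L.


Little's Law: L = lambda * W
= 5.6600 * 0.6400
= 3.6224

3.6224


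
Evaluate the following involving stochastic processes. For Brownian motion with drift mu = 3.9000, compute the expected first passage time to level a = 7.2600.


Expected first passage time = a/mu
= 7.2600/3.9000
= 1.8615

1.8615


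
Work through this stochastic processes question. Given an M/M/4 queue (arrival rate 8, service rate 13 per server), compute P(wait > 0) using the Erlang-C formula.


a = lambda/mu = 0.6154
rho = a/c = 0.1538
Erlang-C formula applied:
C(c,a) = 0.0038

0.0038


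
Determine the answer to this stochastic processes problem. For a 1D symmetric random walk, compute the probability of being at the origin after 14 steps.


P(S(14) = 0) = C(14,7) / 4^7
= 3432 / 16384
= 0.2095

0.2095


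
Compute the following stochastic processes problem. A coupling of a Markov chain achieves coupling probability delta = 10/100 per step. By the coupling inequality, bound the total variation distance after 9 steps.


TV distance bound <= (1-delta)^n
= (1 - 0.1000)^9
= 0.9000^9
= 0.3874

0.3874


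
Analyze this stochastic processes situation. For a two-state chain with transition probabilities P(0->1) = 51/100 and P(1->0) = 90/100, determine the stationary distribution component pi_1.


Stationary distribution: pi_0 = p10/(p01+p10), pi_1 = p01/(p01+p10)
p01 = 0.5100, p10 = 0.9000
pi_1 = 0.3617

0.3617


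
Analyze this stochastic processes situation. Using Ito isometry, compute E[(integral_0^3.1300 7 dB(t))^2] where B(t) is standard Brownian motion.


By Ito isometry: E[(int f dB)^2] = int f^2 dt
= 7^2 * 3.1300
= 49 * 3.1300 = 153.3700

153.3700


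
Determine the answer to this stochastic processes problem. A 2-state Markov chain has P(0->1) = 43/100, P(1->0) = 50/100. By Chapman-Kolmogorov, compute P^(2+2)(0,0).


P^4 = P^2 * P^2
Computing via matrix multiplication of the transition matrix.
Entry (0,0) of P^4 = 0.5376

0.5376


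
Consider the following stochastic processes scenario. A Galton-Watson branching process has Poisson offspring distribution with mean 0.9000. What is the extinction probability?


Since mu = 0.9000 <= 1, extinction probability = 1.

1.0000


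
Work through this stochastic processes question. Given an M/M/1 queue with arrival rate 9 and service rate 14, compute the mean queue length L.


rho = 9/14 = 0.6429
L = rho/(1-rho)
= 0.6429/0.3571
= 1.8000

1.8000


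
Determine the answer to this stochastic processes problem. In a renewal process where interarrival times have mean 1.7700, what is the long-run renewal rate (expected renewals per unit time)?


Long-run renewal rate = 1/E(X)
= 1/1.7700
= 0.5650

0.5650


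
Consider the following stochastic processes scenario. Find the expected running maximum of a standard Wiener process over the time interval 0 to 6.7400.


E(max B(s)) = sqrt(2t/pi)
= sqrt(2*6.7400/pi)
= sqrt(4.2908)
= 2.0714

2.0714


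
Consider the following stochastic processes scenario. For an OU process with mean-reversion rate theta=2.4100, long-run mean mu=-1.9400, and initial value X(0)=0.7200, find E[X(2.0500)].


E[X(t)] = mu + (X(0) - mu)*exp(-theta*t)
= -1.9400 + (0.7200 - -1.9400)*exp(-2.4100*2.0500)
= -1.9400 + 2.6600 * 0.0072
= -1.9210

-1.9210


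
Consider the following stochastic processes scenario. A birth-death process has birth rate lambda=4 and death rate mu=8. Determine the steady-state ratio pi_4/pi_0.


For birth-death process, pi_n/pi_0 = (lambda/mu)^n
= (4/8)^4
= 0.0625

0.0625


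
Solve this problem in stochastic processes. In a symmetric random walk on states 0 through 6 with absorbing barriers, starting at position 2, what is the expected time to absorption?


For symmetric RW on 0,...,N with absorbing barriers, E(i) = i*(N-i)
E(2) = 2 * 4 = 8

8


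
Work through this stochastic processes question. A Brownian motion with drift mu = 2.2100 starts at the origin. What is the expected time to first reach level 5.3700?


Expected first passage time = a/mu
= 5.3700/2.2100
= 2.4299

2.4299


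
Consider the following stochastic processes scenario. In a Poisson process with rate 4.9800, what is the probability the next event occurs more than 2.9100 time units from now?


P(X > t) = exp(-lambda * t)
= exp(-4.9800 * 2.9100)
= exp(-14.4918) = 5.0850e-07

5.0850e-07


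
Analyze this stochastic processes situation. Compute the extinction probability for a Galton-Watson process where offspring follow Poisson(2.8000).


Since mu = 2.8000 > 1, extinction prob q < 1.
Solve s = exp(mu*(s-1)) iteratively.
q = 0.0750

0.0750


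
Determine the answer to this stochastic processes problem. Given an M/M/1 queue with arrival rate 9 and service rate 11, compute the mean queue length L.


rho = 9/11 = 0.8182
L = rho/(1-rho)
= 0.8182/0.1818
= 4.5000

4.5000


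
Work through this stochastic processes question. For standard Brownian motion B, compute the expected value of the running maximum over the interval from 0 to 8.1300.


E(max B(s)) = sqrt(2t/pi)
= sqrt(2*8.1300/pi)
= sqrt(5.1757)
= 2.2750

2.2750


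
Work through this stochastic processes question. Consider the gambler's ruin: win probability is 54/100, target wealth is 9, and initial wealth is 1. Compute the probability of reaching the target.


Gambler's ruin formula:
r = q/p = 0.4600/0.5400 = 0.8519
P(win) = (1 - r^i)/(1 - r^N)
= (1 - 0.8519^1)/(1 - 0.8519^9)
= 0.1940

0.1940


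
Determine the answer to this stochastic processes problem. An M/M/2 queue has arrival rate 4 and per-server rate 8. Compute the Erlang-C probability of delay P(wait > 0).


a = lambda/mu = 0.5000
rho = a/c = 0.2500
Erlang-C formula applied:
C(c,a) = 0.1000

0.1000


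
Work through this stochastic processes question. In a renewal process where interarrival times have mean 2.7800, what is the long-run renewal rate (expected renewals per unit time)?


Long-run renewal rate = 1/E(X)
= 1/2.7800
= 0.3597

0.3597


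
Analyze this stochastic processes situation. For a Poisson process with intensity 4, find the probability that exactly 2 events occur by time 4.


P(N(t)=k) = (lambda*t)^k * exp(-lambda*t) / k!
lambda*t = 16
= 16^2 * exp(-16) / 2!
= 256 * 1.1254e-07 / 2
= 1.4405e-05

1.4405e-05


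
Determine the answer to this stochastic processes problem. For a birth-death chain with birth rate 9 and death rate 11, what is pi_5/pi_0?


For birth-death process, pi_n/pi_0 = (lambda/mu)^n
= (9/11)^5
= 0.3666

0.3666


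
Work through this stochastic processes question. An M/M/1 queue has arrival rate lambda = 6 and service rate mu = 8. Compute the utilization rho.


rho = lambda/mu
= 6/8
= 0.7500

0.7500


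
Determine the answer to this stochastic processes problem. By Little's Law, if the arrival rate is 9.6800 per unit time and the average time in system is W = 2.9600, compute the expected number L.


Little's Law: L = lambda * W
= 9.6800 * 2.9600
= 28.6528

28.6528


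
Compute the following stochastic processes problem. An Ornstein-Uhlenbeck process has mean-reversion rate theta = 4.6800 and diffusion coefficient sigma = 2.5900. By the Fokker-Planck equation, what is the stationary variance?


Stationary variance = sigma^2 / (2*theta)
= 2.5900^2 / (2*4.6800)
= 6.7081 / 9.3600
= 0.7167

0.7167
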